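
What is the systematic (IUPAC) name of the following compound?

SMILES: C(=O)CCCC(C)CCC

5-methyloctanal

The longest carbon chain that includes the –CHO group has 8 carbons, so the parent hydride is octane.
The principal characteristic group is an aldehyde (terminal –CHO), named with the suffix -al.
The numbering direction is chosen so that the aldehyde carbon is C-1 by definition.
With this numbering: a methyl group at C-5.
Assembling the pieces gives 5-methyloctanal.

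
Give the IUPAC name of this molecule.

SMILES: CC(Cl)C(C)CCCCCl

1,6-dichloro-5-methylheptane

The longest carbon chain is 7 atoms: the parent is heptane.
The numbering direction is chosen so that the substituent locant set {1,5,6} is lower than {2,3,7} at the first point of difference.
That gives chloro groups at C-1 and C-6; a methyl group at C-5.
The substituents are ordered alphabetically, ignoring any di-/tri- multipliers.
Assembling the pieces gives 1,6-dichloro-5-methylheptane.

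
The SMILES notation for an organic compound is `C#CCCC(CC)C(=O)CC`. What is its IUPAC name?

4-ethyloct-7-yn-3-one

The longest chain bearing the carbonyl and the multiple bond is 8 carbons long (octane).
The highest-priority functional group is a ketone (C=O on an internal carbon), so the name ends in -one.
A C≡C triple bond in the chain gives the infix -yne-.
The numbering direction is chosen so that numbering from this end puts the carbonyl group at C-3 rather than C-6.
This places the carbonyl at C-3; the triple bond between C-7 and C-8; an ethyl group at C-4.
Assembling the pieces gives 4-ethyloct-7-yn-3-one.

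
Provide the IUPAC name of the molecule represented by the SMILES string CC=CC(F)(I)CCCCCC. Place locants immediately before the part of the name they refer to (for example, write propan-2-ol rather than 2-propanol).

4-fluoro-4-iododec-2-ene

The longest chain bearing the multiple bond is 10 carbons long (decane).
There is one C=C double bond, indicated by the ending -ene.
Number the chain so that numbering from this end puts the double bond at C-2 rather than C-8.
With this numbering: the double bond between C-2 and C-3; a fluoro group at C-4; an iodo group at C-4.
Substituent prefixes are cited in alphabetical order (multiplying prefixes like di-/tri- are ignored for ordering).
Assembling the pieces gives 4-fluoro-4-iododec-2-ene.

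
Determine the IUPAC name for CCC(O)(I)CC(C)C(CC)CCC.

The longest carbon chain that includes the –OH group has 9 carbons, so the parent hydride is nonane.
An alcohol (–OH) is the principal characteristic group, giving the suffix -ol.
Choose the numbering such that numbering from this end puts the hydroxyl group at C-3 rather than C-7.
This places the hydroxyl at C-3; an ethyl group at C-6; an iodo group at C-3; a methyl group at C-5.
Prefixes are listed alphabetically: ethyl, iodo, methyl.
Assembling the pieces gives 6-ethyl-3-iodo-5-methylnonan-3-ol.

6-ethyl-3-iodo-5-methylnonan-3-ol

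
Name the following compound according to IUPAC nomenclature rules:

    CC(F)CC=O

3-fluorobutanal

The longest carbon chain that includes the –CHO group has 4 carbons, so the parent hydride is butane.
The principal characteristic group is an aldehyde (terminal –CHO), named with the suffix -al.
Number the chain so that the aldehyde carbon is C-1 by definition.
This places a fluoro group at C-3.
The name is 3-fluorobutanal.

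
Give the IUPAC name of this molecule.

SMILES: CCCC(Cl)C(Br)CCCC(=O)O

5-bromo-6-chlorononanoic acid

Counting along the main chain through the –COOH group gives 9 carbons: the parent is nonane.
The principal characteristic group is a carboxylic acid (terminal –COOH), named with the suffix -oic acid.
Number the chain so that the carboxylic acid carbon is C-1 by definition.
With this numbering: a bromo group at C-5; a chloro group at C-6.
The substituents are ordered alphabetically, ignoring any di-/tri- multipliers.
The name is 5-bromo-6-chlorononanoic acid.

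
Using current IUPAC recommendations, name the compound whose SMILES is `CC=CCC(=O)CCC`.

oct-6-en-4-one

Counting along the main chain through the carbonyl and the multiple bond gives 8 carbons: the parent is octane.
The highest-priority functional group is a ketone (C=O on an internal carbon), so the name ends in -one.
There is one C=C double bond, indicated by the ending -ene.
Choose the numbering such that numbering from this end puts the carbonyl group at C-4 rather than C-5.
With this numbering: the carbonyl at C-4; the double bond between C-6 and C-7.
Putting it together: oct-6-en-4-one.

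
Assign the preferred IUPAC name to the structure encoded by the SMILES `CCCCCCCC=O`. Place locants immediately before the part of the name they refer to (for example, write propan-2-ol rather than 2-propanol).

The longest chain bearing the –CHO group is 8 carbons long (octane).
An aldehyde (terminal –CHO) is the principal characteristic group, giving the suffix -al.
The numbering direction is chosen so that the aldehyde carbon is C-1 by definition.
The name is octanal.

octanal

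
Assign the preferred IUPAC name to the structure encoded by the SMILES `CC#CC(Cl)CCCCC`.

Counting along the main chain through the multiple bond gives 9 carbons: the parent is nonane.
A C≡C triple bond in the chain gives the infix -yne-.
Choose the numbering such that numbering from this end puts the triple bond at C-2 rather than C-7.
This places the triple bond between C-2 and C-3; a chloro group at C-4.
The name is 4-chloronon-2-yne.

4-chloronon-2-yne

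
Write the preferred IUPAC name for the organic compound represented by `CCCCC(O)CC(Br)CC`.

Counting along the main chain through the –OH group gives 9 carbons: the parent is nonane.
The highest-priority functional group is an alcohol (–OH), so the name ends in -ol.
Choose the numbering such that the substituent locant set {3} is lower than {7} at the first point of difference.
With this numbering: the hydroxyl at C-5; a bromo group at C-3.
The name is 3-bromononan-5-ol.

3-bromononan-5-ol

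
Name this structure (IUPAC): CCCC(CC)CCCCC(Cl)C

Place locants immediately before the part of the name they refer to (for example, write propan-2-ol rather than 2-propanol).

The longest carbon chain is 10 atoms: the parent is decane.
Choose the numbering such that the substituent locant set {2,7} is lower than {4,9} at the first point of difference.
This places a chloro group at C-2; an ethyl group at C-7.
Prefixes are listed alphabetically: chloro, ethyl.
Assembling the pieces gives 2-chloro-7-ethyldecane.

2-chloro-7-ethyldecane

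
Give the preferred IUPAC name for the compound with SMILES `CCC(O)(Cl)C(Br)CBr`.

The longest chain bearing the –OH group is 5 carbons long (pentane).
The highest-priority functional group is an alcohol (–OH), so the name ends in -ol.
Choose the numbering such that the substituent locant set {1,2,3} is lower than {3,4,5} at the first point of difference.
With this numbering: the hydroxyl at C-3; bromo groups at C-1 and C-2; a chloro group at C-3.
Substituent prefixes are cited in alphabetical order (multiplying prefixes like di-/tri- are ignored for ordering).
Putting it together: 1,2-dibromo-3-chloropentan-3-ol.

1,2-dibromo-3-chloropentan-3-ol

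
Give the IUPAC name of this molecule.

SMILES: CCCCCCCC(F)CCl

1-chloro-2-fluorononane

The longest carbon chain is 9 atoms: the parent is nonane.
The numbering direction is chosen so that the substituent locant set {1,2} is lower than {8,9} at the first point of difference.
With this numbering: a chloro group at C-1; a fluoro group at C-2.
Substituent prefixes are cited in alphabetical order (multiplying prefixes like di-/tri- are ignored for ordering).
The name is 1-chloro-2-fluorononane.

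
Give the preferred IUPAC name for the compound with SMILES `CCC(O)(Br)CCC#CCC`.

Counting along the main chain through the –OH group and the multiple bond gives 9 carbons: the parent is nonane.
The highest-priority functional group is an alcohol (–OH), so the name ends in -ol.
There is one C≡C triple bond, indicated by the ending -yne.
Choose the numbering such that numbering from this end puts the hydroxyl group at C-3 rather than C-7.
This places the hydroxyl at C-3; the triple bond between C-6 and C-7; a bromo group at C-3.
Assembling the pieces gives 3-bromonon-6-yn-3-ol.

3-bromonon-6-yn-3-ol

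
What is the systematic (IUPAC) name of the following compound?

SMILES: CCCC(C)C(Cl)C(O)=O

2-chloro-3-methylhexanoic acid

The longest chain bearing the –COOH group is 6 carbons long (hexane).
A carboxylic acid (terminal –COOH) is the principal characteristic group, giving the suffix -oic acid.
Choose the numbering such that the carboxylic acid carbon is C-1 by definition.
That gives a chloro group at C-2; a methyl group at C-3.
Substituent prefixes are cited in alphabetical order (multiplying prefixes like di-/tri- are ignored for ordering).
The name is 2-chloro-3-methylhexanoic acid.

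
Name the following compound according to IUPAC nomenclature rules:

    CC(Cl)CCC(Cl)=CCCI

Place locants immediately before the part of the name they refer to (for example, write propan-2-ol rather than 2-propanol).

4,7-dichloro-1-iodooct-3-ene

The longest chain bearing the multiple bond is 8 carbons long (octane).
The chain contains a C=C double bond, so the unsaturation ending is -ene.
Choose the numbering such that numbering from this end puts the double bond at C-3 rather than C-5.
With this numbering: the double bond between C-3 and C-4; chloro groups at C-4 and C-7; an iodo group at C-1.
Substituent prefixes are cited in alphabetical order (multiplying prefixes like di-/tri- are ignored for ordering).
The name is 4,7-dichloro-1-iodooct-3-ene.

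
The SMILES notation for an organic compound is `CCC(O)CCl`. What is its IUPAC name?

1-chlorobutan-2-ol

The longest carbon chain that includes the –OH group has 4 carbons, so the parent hydride is butane.
An alcohol (–OH) is the principal characteristic group, giving the suffix -ol.
Number the chain so that numbering from this end puts the hydroxyl group at C-2 rather than C-3.
With this numbering: the hydroxyl at C-2; a chloro group at C-1.
Putting it together: 1-chlorobutan-2-ol.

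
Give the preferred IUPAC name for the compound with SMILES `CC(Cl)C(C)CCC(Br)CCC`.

The longest carbon chain is 9 atoms: the parent is nonane.
The numbering direction is chosen so that the substituent locant set {2,3,6} is lower than {4,7,8} at the first point of difference.
That gives a bromo group at C-6; a chloro group at C-2; a methyl group at C-3.
The substituents are ordered alphabetically, ignoring any di-/tri- multipliers.
Assembling the pieces gives 6-bromo-2-chloro-3-methylnonane.

6-bromo-2-chloro-3-methylnonane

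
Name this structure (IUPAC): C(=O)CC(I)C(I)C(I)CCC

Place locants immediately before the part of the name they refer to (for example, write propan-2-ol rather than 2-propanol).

3,4,5-triiodooctanal

The longest chain bearing the –CHO group is 8 carbons long (octane).
The principal characteristic group is an aldehyde (terminal –CHO), named with the suffix -al.
The numbering direction is chosen so that the aldehyde carbon is C-1 by definition.
With this numbering: iodo groups at C-3 and C-4 and C-5.
Putting it together: 3,4,5-triiodooctanal.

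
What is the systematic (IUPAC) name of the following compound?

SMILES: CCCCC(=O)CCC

octan-4-one

The longest chain bearing the carbonyl is 8 carbons long (octane).
A ketone (C=O on an internal carbon) is the principal characteristic group, giving the suffix -one.
The numbering direction is chosen so that numbering from this end puts the carbonyl group at C-4 rather than C-5.
This places the carbonyl at C-4.
The name is octan-4-one.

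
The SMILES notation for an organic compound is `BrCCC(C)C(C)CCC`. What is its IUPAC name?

1-bromo-3,4-dimethylheptane

The longest continuous carbon chain has 7 atoms, so the parent hydride is heptane.
Choose the numbering such that the substituent locant set {1,3,4} is lower than {4,5,7} at the first point of difference.
With this numbering: a bromo group at C-1; methyl groups at C-3 and C-4.
Prefixes are listed alphabetically: bromo, methyl.
Assembling the pieces gives 1-bromo-3,4-dimethylheptane.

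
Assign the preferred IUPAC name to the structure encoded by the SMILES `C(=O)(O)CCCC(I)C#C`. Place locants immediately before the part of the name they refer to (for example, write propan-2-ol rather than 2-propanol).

The longest carbon chain that includes the –COOH group and the multiple bond has 7 carbons, so the parent hydride is heptane.
A carboxylic acid (terminal –COOH) is the principal characteristic group, giving the suffix -oic acid.
The chain contains a C≡C triple bond, so the unsaturation ending is -yne.
The numbering direction is chosen so that the carboxylic acid carbon is C-1 by definition.
This places the triple bond between C-6 and C-7; an iodo group at C-5.
Putting it together: 5-iodohept-6-ynoic acid.

5-iodohept-6-ynoic acid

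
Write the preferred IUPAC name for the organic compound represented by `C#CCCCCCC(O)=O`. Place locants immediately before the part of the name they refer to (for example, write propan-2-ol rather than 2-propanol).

The longest chain bearing the –COOH group and the multiple bond is 8 carbons long (octane).
The principal characteristic group is a carboxylic acid (terminal –COOH), named with the suffix -oic acid.
A C≡C triple bond in the chain gives the infix -yne-.
Number the chain so that the carboxylic acid carbon is C-1 by definition.
With this numbering: the triple bond between C-7 and C-8.
Putting it together: oct-7-ynoic acid.

oct-7-ynoic acid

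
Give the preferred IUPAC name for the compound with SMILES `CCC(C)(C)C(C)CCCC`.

3,3,4-trimethyloctane

The longest carbon chain is 8 atoms: the parent is octane.
The numbering direction is chosen so that the substituent locant set {3,3,4} is lower than {5,6,6} at the first point of difference.
With this numbering: methyl groups at C-3 (×2) and C-4.
The name is 3,3,4-trimethyloctane.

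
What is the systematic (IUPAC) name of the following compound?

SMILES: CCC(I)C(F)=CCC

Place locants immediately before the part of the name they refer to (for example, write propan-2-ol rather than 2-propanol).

The longest carbon chain that includes the multiple bond has 7 carbons, so the parent hydride is heptane.
There is one C=C double bond, indicated by the ending -ene.
Number the chain so that numbering from this end puts the double bond at C-3 rather than C-4.
With this numbering: the double bond between C-3 and C-4; a fluoro group at C-4; an iodo group at C-5.
Prefixes are listed alphabetically: fluoro, iodo.
The name is 4-fluoro-5-iodohept-3-ene.

4-fluoro-5-iodohept-3-ene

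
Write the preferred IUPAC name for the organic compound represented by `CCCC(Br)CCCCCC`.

4-bromodecane

The longest carbon chain is 10 atoms: the parent is decane.
The numbering direction is chosen so that the substituent locant set {4} is lower than {7} at the first point of difference.
With this numbering: a bromo group at C-4.
The name is 4-bromodecane.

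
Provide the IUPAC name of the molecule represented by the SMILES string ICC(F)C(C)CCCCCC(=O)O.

The longest chain bearing the –COOH group is 9 carbons long (nonane).
The principal characteristic group is a carboxylic acid (terminal –COOH), named with the suffix -oic acid.
Number the chain so that the carboxylic acid carbon is C-1 by definition.
With this numbering: a fluoro group at C-8; an iodo group at C-9; a methyl group at C-7.
The substituents are ordered alphabetically, ignoring any di-/tri- multipliers.
Putting it together: 8-fluoro-9-iodo-7-methylnonanoic acid.

8-fluoro-9-iodo-7-methylnonanoic acid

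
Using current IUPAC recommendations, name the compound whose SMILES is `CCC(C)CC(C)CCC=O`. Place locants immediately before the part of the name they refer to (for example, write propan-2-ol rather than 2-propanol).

4,6-dimethyloctanal

The longest chain bearing the –CHO group is 8 carbons long (octane).
The principal characteristic group is an aldehyde (terminal –CHO), named with the suffix -al.
The numbering direction is chosen so that the aldehyde carbon is C-1 by definition.
That gives methyl groups at C-4 and C-6.
Assembling the pieces gives 4,6-dimethyloctanal.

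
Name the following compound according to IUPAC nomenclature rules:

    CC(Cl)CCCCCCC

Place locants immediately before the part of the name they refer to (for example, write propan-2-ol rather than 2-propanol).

The longest continuous carbon chain has 9 atoms, so the parent hydride is nonane.
Number the chain so that the substituent locant set {2} is lower than {8} at the first point of difference.
That gives a chloro group at C-2.
Assembling the pieces gives 2-chlorononane.

2-chlorononane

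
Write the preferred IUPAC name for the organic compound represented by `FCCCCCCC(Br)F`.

The longest carbon chain is 7 atoms: the parent is heptane.
Number the chain so that the substituent locant set {1,1,7} is lower than {1,7,7} at the first point of difference.
With this numbering: a bromo group at C-1; fluoro groups at C-1 and C-7.
The substituents are ordered alphabetically, ignoring any di-/tri- multipliers.
Assembling the pieces gives 1-bromo-1,7-difluoroheptane.

1-bromo-1,7-difluoroheptane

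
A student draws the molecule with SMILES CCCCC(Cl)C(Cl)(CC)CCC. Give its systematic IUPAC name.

4,5-dichloro-4-ethylnonane

The longest continuous carbon chain has 9 atoms, so the parent hydride is nonane.
The numbering direction is chosen so that the substituent locant set {4,4,5} is lower than {5,6,6} at the first point of difference.
With this numbering: chloro groups at C-4 and C-5; an ethyl group at C-4.
The substituents are ordered alphabetically, ignoring any di-/tri- multipliers.
Putting it together: 4,5-dichloro-4-ethylnonane.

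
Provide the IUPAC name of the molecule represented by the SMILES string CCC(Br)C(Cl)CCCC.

3-bromo-4-chlorooctane

The longest carbon chain is 8 atoms: the parent is octane.
Number the chain so that the substituent locant set {3,4} is lower than {5,6} at the first point of difference.
This places a bromo group at C-3; a chloro group at C-4.
Prefixes are listed alphabetically: bromo, chloro.
Putting it together: 3-bromo-4-chlorooctane.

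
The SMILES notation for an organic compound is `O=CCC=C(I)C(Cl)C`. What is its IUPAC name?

5-chloro-4-iodohex-3-enal

The longest chain bearing the –CHO group and the multiple bond is 6 carbons long (hexane).
An aldehyde (terminal –CHO) is the principal characteristic group, giving the suffix -al.
The chain contains a C=C double bond, so the unsaturation ending is -ene.
Number the chain so that the aldehyde carbon is C-1 by definition.
With this numbering: the double bond between C-3 and C-4; a chloro group at C-5; an iodo group at C-4.
Substituent prefixes are cited in alphabetical order (multiplying prefixes like di-/tri- are ignored for ordering).
Assembling the pieces gives 5-chloro-4-iodohex-3-enal.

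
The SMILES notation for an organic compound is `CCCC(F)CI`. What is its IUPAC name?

2-fluoro-1-iodopentane

The longest continuous carbon chain has 5 atoms, so the parent hydride is pentane.
The numbering direction is chosen so that the substituent locant set {1,2} is lower than {4,5} at the first point of difference.
This places a fluoro group at C-2; an iodo group at C-1.
Substituent prefixes are cited in alphabetical order (multiplying prefixes like di-/tri- are ignored for ordering).
The name is 2-fluoro-1-iodopentane.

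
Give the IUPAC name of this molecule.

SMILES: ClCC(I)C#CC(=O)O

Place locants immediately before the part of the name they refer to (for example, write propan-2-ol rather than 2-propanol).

Counting along the main chain through the –COOH group and the multiple bond gives 5 carbons: the parent is pentane.
The principal characteristic group is a carboxylic acid (terminal –COOH), named with the suffix -oic acid.
A C≡C triple bond in the chain gives the infix -yne-.
Choose the numbering such that the carboxylic acid carbon is C-1 by definition.
With this numbering: the triple bond between C-2 and C-3; a chloro group at C-5; an iodo group at C-4.
Prefixes are listed alphabetically: chloro, iodo.
Putting it together: 5-chloro-4-iodopent-2-ynoic acid.

5-chloro-4-iodopent-2-ynoic acid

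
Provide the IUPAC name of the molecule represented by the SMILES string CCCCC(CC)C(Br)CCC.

The longest carbon chain is 9 atoms: the parent is nonane.
Choose the numbering such that the substituent locant set {4,5} is lower than {5,6} at the first point of difference.
With this numbering: a bromo group at C-4; an ethyl group at C-5.
Prefixes are listed alphabetically: bromo, ethyl.
Putting it together: 4-bromo-5-ethylnonane.

4-bromo-5-ethylnonane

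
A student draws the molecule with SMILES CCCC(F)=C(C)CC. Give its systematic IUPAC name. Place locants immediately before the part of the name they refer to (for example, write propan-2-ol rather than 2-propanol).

Counting along the main chain through the multiple bond gives 7 carbons: the parent is heptane.
The chain contains a C=C double bond, so the unsaturation ending is -ene.
The numbering direction is chosen so that numbering from this end puts the double bond at C-3 rather than C-4.
This places the double bond between C-3 and C-4; a fluoro group at C-4; a methyl group at C-3.
Substituent prefixes are cited in alphabetical order (multiplying prefixes like di-/tri- are ignored for ordering).
Assembling the pieces gives 4-fluoro-3-methylhept-3-ene.

4-fluoro-3-methylhept-3-ene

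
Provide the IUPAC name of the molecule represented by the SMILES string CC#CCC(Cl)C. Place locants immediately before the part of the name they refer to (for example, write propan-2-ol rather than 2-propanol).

The longest chain bearing the multiple bond is 6 carbons long (hexane).
A C≡C triple bond in the chain gives the infix -yne-.
The numbering direction is chosen so that numbering from this end puts the triple bond at C-2 rather than C-4.
This places the triple bond between C-2 and C-3; a chloro group at C-5.
The name is 5-chlorohex-2-yne.

5-chlorohex-2-yne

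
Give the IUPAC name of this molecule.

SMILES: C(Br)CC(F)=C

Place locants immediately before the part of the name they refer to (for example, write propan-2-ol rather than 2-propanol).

4-bromo-2-fluorobut-1-ene

Counting along the main chain through the multiple bond gives 4 carbons: the parent is butane.
A C=C double bond in the chain gives the infix -ene-.
Number the chain so that numbering from this end puts the double bond at C-1 rather than C-3.
That gives the double bond between C-1 and C-2; a bromo group at C-4; a fluoro group at C-2.
Substituent prefixes are cited in alphabetical order (multiplying prefixes like di-/tri- are ignored for ordering).
Assembling the pieces gives 4-bromo-2-fluorobut-1-ene.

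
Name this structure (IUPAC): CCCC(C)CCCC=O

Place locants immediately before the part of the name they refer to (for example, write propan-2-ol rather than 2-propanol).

5-methyloctanal

The longest carbon chain that includes the –CHO group has 8 carbons, so the parent hydride is octane.
The highest-priority functional group is an aldehyde (terminal –CHO), so the name ends in -al.
Number the chain so that the aldehyde carbon is C-1 by definition.
That gives a methyl group at C-5.
Assembling the pieces gives 5-methyloctanal.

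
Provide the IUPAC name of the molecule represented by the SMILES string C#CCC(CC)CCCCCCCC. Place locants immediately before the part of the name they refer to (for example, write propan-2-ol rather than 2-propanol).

4-ethyldodec-1-yne

The longest carbon chain that includes the multiple bond has 12 carbons, so the parent hydride is dodecane.
The chain contains a C≡C triple bond, so the unsaturation ending is -yne.
The numbering direction is chosen so that numbering from this end puts the triple bond at C-1 rather than C-11.
With this numbering: the triple bond between C-1 and C-2; an ethyl group at C-4.
Assembling the pieces gives 4-ethyldodec-1-yne.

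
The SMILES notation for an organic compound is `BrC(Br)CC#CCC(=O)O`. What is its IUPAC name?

6,6-dibromohex-3-ynoic acid

The longest carbon chain that includes the –COOH group and the multiple bond has 6 carbons, so the parent hydride is hexane.
A carboxylic acid (terminal –COOH) is the principal characteristic group, giving the suffix -oic acid.
A C≡C triple bond in the chain gives the infix -yne-.
The numbering direction is chosen so that the carboxylic acid carbon is C-1 by definition.
This places the triple bond between C-3 and C-4; two bromo groups at C-6.
The name is 6,6-dibromohex-3-ynoic acid.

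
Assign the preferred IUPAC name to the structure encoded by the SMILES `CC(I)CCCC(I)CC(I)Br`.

1-bromo-1,3,7-triiodooctane

The parent chain contains 8 carbons (octane).
Number the chain so that the substituent locant set {1,1,3,7} is lower than {2,6,8,8} at the first point of difference.
With this numbering: a bromo group at C-1; iodo groups at C-1 and C-3 and C-7.
Prefixes are listed alphabetically: bromo, iodo.
The name is 1-bromo-1,3,7-triiodooctane.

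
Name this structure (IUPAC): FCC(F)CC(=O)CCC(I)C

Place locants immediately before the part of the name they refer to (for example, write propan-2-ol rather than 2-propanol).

1,2-difluoro-7-iodooctan-4-one

Counting along the main chain through the carbonyl gives 8 carbons: the parent is octane.
A ketone (C=O on an internal carbon) is the principal characteristic group, giving the suffix -one.
Number the chain so that numbering from this end puts the carbonyl group at C-4 rather than C-5.
This places the carbonyl at C-4; fluoro groups at C-1 and C-2; an iodo group at C-7.
The substituents are ordered alphabetically, ignoring any di-/tri- multipliers.
Putting it together: 1,2-difluoro-7-iodooctan-4-one.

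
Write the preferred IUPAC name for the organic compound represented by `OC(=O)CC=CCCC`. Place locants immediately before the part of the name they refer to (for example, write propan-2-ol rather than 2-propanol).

hept-3-enoic acid

Counting along the main chain through the –COOH group and the multiple bond gives 7 carbons: the parent is heptane.
The principal characteristic group is a carboxylic acid (terminal –COOH), named with the suffix -oic acid.
A C=C double bond in the chain gives the infix -ene-.
The numbering direction is chosen so that the carboxylic acid carbon is C-1 by definition.
This places the double bond between C-3 and C-4.
Putting it together: hept-3-enoic acid.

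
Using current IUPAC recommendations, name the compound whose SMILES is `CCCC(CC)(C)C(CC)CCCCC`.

The parent chain contains 10 carbons (decane).
The numbering direction is chosen so that the substituent locant set {4,4,5} is lower than {6,7,7} at the first point of difference.
This places ethyl groups at C-4 and C-5; a methyl group at C-4.
Prefixes are listed alphabetically: ethyl, methyl.
Putting it together: 4,5-diethyl-4-methyldecane.

4,5-diethyl-4-methyldecane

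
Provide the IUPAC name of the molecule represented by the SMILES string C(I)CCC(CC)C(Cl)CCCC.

The longest carbon chain is 9 atoms: the parent is nonane.
Number the chain so that the substituent locant set {1,4,5} is lower than {5,6,9} at the first point of difference.
With this numbering: a chloro group at C-5; an ethyl group at C-4; an iodo group at C-1.
The substituents are ordered alphabetically, ignoring any di-/tri- multipliers.
Putting it together: 5-chloro-4-ethyl-1-iodononane.

5-chloro-4-ethyl-1-iodononane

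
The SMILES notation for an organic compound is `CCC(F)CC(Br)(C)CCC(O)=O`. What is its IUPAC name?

The longest chain bearing the –COOH group is 8 carbons long (octane).
The highest-priority functional group is a carboxylic acid (terminal –COOH), so the name ends in -oic acid.
Choose the numbering such that the carboxylic acid carbon is C-1 by definition.
With this numbering: a bromo group at C-4; a fluoro group at C-6; a methyl group at C-4.
The substituents are ordered alphabetically, ignoring any di-/tri- multipliers.
The name is 4-bromo-6-fluoro-4-methyloctanoic acid.

4-bromo-6-fluoro-4-methyloctanoic acid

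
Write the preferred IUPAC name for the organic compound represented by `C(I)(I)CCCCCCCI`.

1,1,8-triiodooctane

The longest continuous carbon chain has 8 atoms, so the parent hydride is octane.
Choose the numbering such that the substituent locant set {1,1,8} is lower than {1,8,8} at the first point of difference.
That gives iodo groups at C-1 (×2) and C-8.
The name is 1,1,8-triiodooctane.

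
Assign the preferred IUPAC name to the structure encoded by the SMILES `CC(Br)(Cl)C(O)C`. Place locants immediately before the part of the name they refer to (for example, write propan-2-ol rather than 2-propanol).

The longest carbon chain that includes the –OH group has 4 carbons, so the parent hydride is butane.
The highest-priority functional group is an alcohol (–OH), so the name ends in -ol.
The numbering direction is chosen so that numbering from this end puts the hydroxyl group at C-2 rather than C-3.
With this numbering: the hydroxyl at C-2; a bromo group at C-3; a chloro group at C-3.
Prefixes are listed alphabetically: bromo, chloro.
Assembling the pieces gives 3-bromo-3-chlorobutan-2-ol.

3-bromo-3-chlorobutan-2-ol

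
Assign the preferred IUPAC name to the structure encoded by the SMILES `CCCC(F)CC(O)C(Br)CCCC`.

7-bromo-4-fluoroundecan-6-ol

The longest chain bearing the –OH group is 11 carbons long (undecane).
The highest-priority functional group is an alcohol (–OH), so the name ends in -ol.
Choose the numbering such that the substituent locant set {4,7} is lower than {5,8} at the first point of difference.
With this numbering: the hydroxyl at C-6; a bromo group at C-7; a fluoro group at C-4.
Substituent prefixes are cited in alphabetical order (multiplying prefixes like di-/tri- are ignored for ordering).
The name is 7-bromo-4-fluoroundecan-6-ol.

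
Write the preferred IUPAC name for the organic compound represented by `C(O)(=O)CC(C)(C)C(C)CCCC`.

3,3,4-trimethyloctanoic acid

The longest chain bearing the –COOH group is 8 carbons long (octane).
A carboxylic acid (terminal –COOH) is the principal characteristic group, giving the suffix -oic acid.
Choose the numbering such that the carboxylic acid carbon is C-1 by definition.
That gives methyl groups at C-3 (×2) and C-4.
Assembling the pieces gives 3,3,4-trimethyloctanoic acid.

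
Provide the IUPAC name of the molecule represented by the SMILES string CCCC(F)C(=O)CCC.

5-fluorooctan-4-one

Counting along the main chain through the carbonyl gives 8 carbons: the parent is octane.
The highest-priority functional group is a ketone (C=O on an internal carbon), so the name ends in -one.
The numbering direction is chosen so that numbering from this end puts the carbonyl group at C-4 rather than C-5.
This places the carbonyl at C-4; a fluoro group at C-5.
The name is 5-fluorooctan-4-one.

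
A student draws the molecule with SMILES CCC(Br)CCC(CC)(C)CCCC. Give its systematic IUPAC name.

The longest carbon chain is 10 atoms: the parent is decane.
The numbering direction is chosen so that the substituent locant set {3,6,6} is lower than {5,5,8} at the first point of difference.
That gives a bromo group at C-3; an ethyl group at C-6; a methyl group at C-6.
Prefixes are listed alphabetically: bromo, ethyl, methyl.
Putting it together: 3-bromo-6-ethyl-6-methyldecane.

3-bromo-6-ethyl-6-methyldecane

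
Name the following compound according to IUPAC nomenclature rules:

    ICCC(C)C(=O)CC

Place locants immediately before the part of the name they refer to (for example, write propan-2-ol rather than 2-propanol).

Counting along the main chain through the carbonyl gives 6 carbons: the parent is hexane.
The highest-priority functional group is a ketone (C=O on an internal carbon), so the name ends in -one.
Number the chain so that numbering from this end puts the carbonyl group at C-3 rather than C-4.
This places the carbonyl at C-3; an iodo group at C-6; a methyl group at C-4.
Substituent prefixes are cited in alphabetical order (multiplying prefixes like di-/tri- are ignored for ordering).
The name is 6-iodo-4-methylhexan-3-one.

6-iodo-4-methylhexan-3-one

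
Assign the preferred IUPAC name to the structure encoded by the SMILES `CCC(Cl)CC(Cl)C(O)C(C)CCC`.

6,8-dichloro-4-methyldecan-5-ol

The longest carbon chain that includes the –OH group has 10 carbons, so the parent hydride is decane.
The principal characteristic group is an alcohol (–OH), named with the suffix -ol.
The numbering direction is chosen so that numbering from this end puts the hydroxyl group at C-5 rather than C-6.
That gives the hydroxyl at C-5; chloro groups at C-6 and C-8; a methyl group at C-4.
Prefixes are listed alphabetically: chloro, methyl.
The name is 6,8-dichloro-4-methyldecan-5-ol.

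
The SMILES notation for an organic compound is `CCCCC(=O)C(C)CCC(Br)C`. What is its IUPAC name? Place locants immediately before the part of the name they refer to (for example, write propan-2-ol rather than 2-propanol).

9-bromo-6-methyldecan-5-one

Counting along the main chain through the carbonyl gives 10 carbons: the parent is decane.
The principal characteristic group is a ketone (C=O on an internal carbon), named with the suffix -one.
Number the chain so that numbering from this end puts the carbonyl group at C-5 rather than C-6.
That gives the carbonyl at C-5; a bromo group at C-9; a methyl group at C-6.
Prefixes are listed alphabetically: bromo, methyl.
The name is 9-bromo-6-methyldecan-5-one.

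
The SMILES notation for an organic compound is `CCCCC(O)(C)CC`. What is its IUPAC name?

Counting along the main chain through the –OH group gives 7 carbons: the parent is heptane.
An alcohol (–OH) is the principal characteristic group, giving the suffix -ol.
Number the chain so that numbering from this end puts the hydroxyl group at C-3 rather than C-5.
This places the hydroxyl at C-3; a methyl group at C-3.
The name is 3-methylheptan-3-ol.

3-methylheptan-3-ol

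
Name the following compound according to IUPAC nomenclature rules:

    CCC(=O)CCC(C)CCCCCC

The longest carbon chain that includes the carbonyl has 12 carbons, so the parent hydride is dodecane.
The highest-priority functional group is a ketone (C=O on an internal carbon), so the name ends in -one.
The numbering direction is chosen so that numbering from this end puts the carbonyl group at C-3 rather than C-10.
This places the carbonyl at C-3; a methyl group at C-6.
The name is 6-methyldodecan-3-one.

6-methyldodecan-3-one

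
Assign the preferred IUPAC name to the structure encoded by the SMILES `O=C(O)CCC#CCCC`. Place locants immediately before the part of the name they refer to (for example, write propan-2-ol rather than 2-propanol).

Counting along the main chain through the –COOH group and the multiple bond gives 8 carbons: the parent is octane.
The highest-priority functional group is a carboxylic acid (terminal –COOH), so the name ends in -oic acid.
A C≡C triple bond in the chain gives the infix -yne-.
Choose the numbering such that the carboxylic acid carbon is C-1 by definition.
With this numbering: the triple bond between C-4 and C-5.
The name is oct-4-ynoic acid.

oct-4-ynoic acid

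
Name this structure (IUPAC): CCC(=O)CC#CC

The longest carbon chain that includes the carbonyl and the multiple bond has 7 carbons, so the parent hydride is heptane.
The principal characteristic group is a ketone (C=O on an internal carbon), named with the suffix -one.
The chain contains a C≡C triple bond, so the unsaturation ending is -yne.
Number the chain so that numbering from this end puts the carbonyl group at C-3 rather than C-5.
That gives the carbonyl at C-3; the triple bond between C-5 and C-6.
The name is hept-5-yn-3-one.

hept-5-yn-3-one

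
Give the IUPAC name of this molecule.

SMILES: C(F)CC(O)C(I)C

Counting along the main chain through the –OH group gives 5 carbons: the parent is pentane.
The principal characteristic group is an alcohol (–OH), named with the suffix -ol.
Number the chain so that the substituent locant set {1,4} is lower than {2,5} at the first point of difference.
With this numbering: the hydroxyl at C-3; a fluoro group at C-1; an iodo group at C-4.
Substituent prefixes are cited in alphabetical order (multiplying prefixes like di-/tri- are ignored for ordering).
The name is 1-fluoro-4-iodopentan-3-ol.

1-fluoro-4-iodopentan-3-ol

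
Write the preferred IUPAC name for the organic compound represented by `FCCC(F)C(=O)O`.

Counting along the main chain through the –COOH group gives 4 carbons: the parent is butane.
The highest-priority functional group is a carboxylic acid (terminal –COOH), so the name ends in -oic acid.
Choose the numbering such that the carboxylic acid carbon is C-1 by definition.
With this numbering: fluoro groups at C-2 and C-4.
Assembling the pieces gives 2,4-difluorobutanoic acid.

2,4-difluorobutanoic acid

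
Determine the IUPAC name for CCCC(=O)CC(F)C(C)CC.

The longest chain bearing the carbonyl is 9 carbons long (nonane).
The highest-priority functional group is a ketone (C=O on an internal carbon), so the name ends in -one.
The numbering direction is chosen so that numbering from this end puts the carbonyl group at C-4 rather than C-6.
With this numbering: the carbonyl at C-4; a fluoro group at C-6; a methyl group at C-7.
Prefixes are listed alphabetically: fluoro, methyl.
Assembling the pieces gives 6-fluoro-7-methylnonan-4-one.

6-fluoro-7-methylnonan-4-one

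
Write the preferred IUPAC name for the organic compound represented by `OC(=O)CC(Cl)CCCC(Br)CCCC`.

7-bromo-3-chloroundecanoic acid

The longest carbon chain that includes the –COOH group has 11 carbons, so the parent hydride is undecane.
The principal characteristic group is a carboxylic acid (terminal –COOH), named with the suffix -oic acid.
The numbering direction is chosen so that the carboxylic acid carbon is C-1 by definition.
With this numbering: a bromo group at C-7; a chloro group at C-3.
The substituents are ordered alphabetically, ignoring any di-/tri- multipliers.
Assembling the pieces gives 7-bromo-3-chloroundecanoic acid.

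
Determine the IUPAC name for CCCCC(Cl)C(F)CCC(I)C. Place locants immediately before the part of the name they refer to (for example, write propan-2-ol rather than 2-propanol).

6-chloro-5-fluoro-2-iododecane

The longest carbon chain is 10 atoms: the parent is decane.
Choose the numbering such that the substituent locant set {2,5,6} is lower than {5,6,9} at the first point of difference.
This places a chloro group at C-6; a fluoro group at C-5; an iodo group at C-2.
Prefixes are listed alphabetically: chloro, fluoro, iodo.
Putting it together: 6-chloro-5-fluoro-2-iododecane.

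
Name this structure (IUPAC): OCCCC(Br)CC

The longest chain bearing the –OH group is 6 carbons long (hexane).
An alcohol (–OH) is the principal characteristic group, giving the suffix -ol.
Number the chain so that numbering from this end puts the hydroxyl group at C-1 rather than C-6.
This places the hydroxyl at C-1; a bromo group at C-4.
The name is 4-bromohexan-1-ol.

4-bromohexan-1-ol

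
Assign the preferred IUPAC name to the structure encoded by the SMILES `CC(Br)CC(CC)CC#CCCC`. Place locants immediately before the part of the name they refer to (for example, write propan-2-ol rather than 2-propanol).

9-bromo-7-ethyldec-4-yne

The longest carbon chain that includes the multiple bond has 10 carbons, so the parent hydride is decane.
The chain contains a C≡C triple bond, so the unsaturation ending is -yne.
Number the chain so that numbering from this end puts the triple bond at C-4 rather than C-6.
With this numbering: the triple bond between C-4 and C-5; a bromo group at C-9; an ethyl group at C-7.
Prefixes are listed alphabetically: bromo, ethyl.
The name is 9-bromo-7-ethyldec-4-yne.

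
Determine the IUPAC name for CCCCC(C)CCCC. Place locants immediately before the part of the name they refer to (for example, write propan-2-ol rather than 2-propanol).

The longest continuous carbon chain has 9 atoms, so the parent hydride is nonane.
Both numbering directions give the same locant set; either may be used.
With this numbering: a methyl group at C-5.
Putting it together: 5-methylnonane.

5-methylnonane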